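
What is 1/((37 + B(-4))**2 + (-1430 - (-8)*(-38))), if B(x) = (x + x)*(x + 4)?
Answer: -1/365 ≈ -0.0027397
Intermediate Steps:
B(x) = 2*x*(4 + x) (B(x) = (2*x)*(4 + x) = 2*x*(4 + x))
1/((37 + B(-4))**2 + (-1430 - (-8)*(-38))) = 1/((37 + 2*(-4)*(4 - 4))**2 + (-1430 - (-8)*(-38))) = 1/((37 + 2*(-4)*0)**2 + (-1430 - 1*304)) = 1/((37 + 0)**2 + (-1430 - 304)) = 1/(37**2 - 1734) = 1/(1369 - 1734) = 1/(-365) = -1/365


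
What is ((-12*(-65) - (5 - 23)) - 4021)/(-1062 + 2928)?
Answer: -3223/1866 ≈ -1.7272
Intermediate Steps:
((-12*(-65) - (5 - 23)) - 4021)/(-1062 + 2928) = ((780 - (-18)) - 4021)/1866 = ((780 - 1*(-18)) - 4021)*(1/1866) = ((780 + 18) - 4021)*(1/1866) = (798 - 4021)*(1/1866) = -3223*1/1866 = -3223/1866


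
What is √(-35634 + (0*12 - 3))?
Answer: I*√35637 ≈ 188.78*I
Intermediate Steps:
√(-35634 + (0*12 - 3)) = √(-35634 + (0 - 3)) = √(-35634 - 3) = √(-35637) = I*√35637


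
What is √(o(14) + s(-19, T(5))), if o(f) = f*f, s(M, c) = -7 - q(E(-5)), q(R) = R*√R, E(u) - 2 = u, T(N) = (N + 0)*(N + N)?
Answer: √(189 + 3*I*√3) ≈ 13.749 + 0.189*I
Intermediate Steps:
T(N) = 2*N² (T(N) = N*(2*N) = 2*N²)
E(u) = 2 + u
q(R) = R^(3/2)
s(M, c) = -7 + 3*I*√3 (s(M, c) = -7 - (2 - 5)^(3/2) = -7 - (-3)^(3/2) = -7 - (-3)*I*√3 = -7 + 3*I*√3)
o(f) = f²
√(o(14) + s(-19, T(5))) = √(14² + (-7 + 3*I*√3)) = √(196 + (-7 + 3*I*√3)) = √(189 + 3*I*√3)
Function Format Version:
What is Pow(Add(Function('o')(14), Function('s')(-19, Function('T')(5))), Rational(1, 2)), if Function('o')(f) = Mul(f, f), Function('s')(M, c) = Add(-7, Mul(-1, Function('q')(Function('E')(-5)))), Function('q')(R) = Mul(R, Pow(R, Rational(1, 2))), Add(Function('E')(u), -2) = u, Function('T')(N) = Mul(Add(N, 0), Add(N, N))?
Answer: Pow(Add(189, Mul(3, I, Pow(3, Rational(1, 2)))), Rational(1, 2)) ≈ Add(13.749, Mul(0.1890, I))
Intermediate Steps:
Function('T')(N) = Mul(2, Pow(N, 2)) (Function('T')(N) = Mul(N, Mul(2, N)) = Mul(2, Pow(N, 2)))
Function('E')(u) = Add(2, u)
Function('q')(R) = Pow(R, Rational(3, 2))
Function('s')(M, c) = Add(-7, Mul(3, I, Pow(3, Rational(1, 2)))) (Function('s')(M, c) = Add(-7, Mul(-1, Pow(Add(2, -5), Rational(3, 2)))) = Add(-7, Mul(-1, Pow(-3, Rational(3, 2)))) = Add(-7, Mul(-1, Mul(-3, I, Pow(3, Rational(1, 2))))) = Add(-7, Mul(3, I, Pow(3, Rational(1, 2)))))
Function('o')(f) = Pow(f, 2)
Pow(Add(Function('o')(14), Function('s')(-19, Function('T')(5))), Rational(1, 2)) = Pow(Add(Pow(14, 2), Add(-7, Mul(3, I, Pow(3, Rational(1, 2))))), Rational(1, 2)) = Pow(Add(196, Add(-7, Mul(3, I, Pow(3, Rational(1, 2))))), Rational(1, 2)) = Pow(Add(189, Mul(3, I, Pow(3, Rational(1, 2)))), Rational(1, 2))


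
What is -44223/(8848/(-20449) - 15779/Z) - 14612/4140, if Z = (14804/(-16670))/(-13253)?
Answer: -130196082566421231763/36890258956040881035 ≈ -3.5293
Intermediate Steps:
Z = 7402/110463755 (Z = (14804*(-1/16670))*(-1/13253) = -7402/8335*(-1/13253) = 7402/110463755 ≈ 6.7008e-5)
-44223/(8848/(-20449) - 15779/Z) - 14612/4140 = -44223/(8848/(-20449) - 15779/7402/110463755) - 14612/4140 = -44223/(8848*(-1/20449) - 15779*110463755/7402) - 14612*1/4140 = -44223/(-8848/20449 - 1743007590145/7402) - 3653/1035 = -44223/(-35642762276368001/151363498) - 3653/1035 = -44223*(-151363498/35642762276368001) - 3653/1035 = 6693747972054/35642762276368001 - 3653/1035 = -130196082566421231763/36890258956040881035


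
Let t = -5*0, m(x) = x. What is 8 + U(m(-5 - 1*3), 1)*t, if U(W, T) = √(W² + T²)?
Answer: 8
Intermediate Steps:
t = 0
U(W, T) = √(T² + W²)
8 + U(m(-5 - 1*3), 1)*t = 8 + √(1² + (-5 - 1*3)²)*0 = 8 + √(1 + (-5 - 3)²)*0 = 8 + √(1 + (-8)²)*0 = 8 + √(1 + 64)*0 = 8 + √65*0 = 8 + 0 = 8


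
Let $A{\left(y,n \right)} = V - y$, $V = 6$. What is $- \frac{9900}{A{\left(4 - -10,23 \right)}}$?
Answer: $\frac{2475}{2} \approx 1237.5$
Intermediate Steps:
$A{\left(y,n \right)} = 6 - y$
$- \frac{9900}{A{\left(4 - -10,23 \right)}} = - \frac{9900}{6 - \left(4 - -10\right)} = - \frac{9900}{6 - \left(4 + 10\right)} = - \frac{9900}{6 - 14} = - \frac{9900}{-8} = \left(-9900\right) \left(- \frac{1}{8}\right) = \frac{2475}{2}$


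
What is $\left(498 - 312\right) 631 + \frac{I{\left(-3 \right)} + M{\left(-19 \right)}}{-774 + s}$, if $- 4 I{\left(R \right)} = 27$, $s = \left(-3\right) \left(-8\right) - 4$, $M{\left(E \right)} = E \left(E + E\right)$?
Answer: $\frac{353972995}{3016} \approx 1.1737 \cdot 10^{5}$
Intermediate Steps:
$M{\left(E \right)} = 2 E^{2}$ ($M{\left(E \right)} = E 2 E = 2 E^{2}$)
$s = 20$ ($s = 24 - 4 = 20$)
$I{\left(R \right)} = - \frac{27}{4}$ ($I{\left(R \right)} = \left(- \frac{1}{4}\right) 27 = - \frac{27}{4}$)
$\left(498 - 312\right) 631 + \frac{I{\left(-3 \right)} + M{\left(-19 \right)}}{-774 + s} = \left(498 - 312\right) 631 + \frac{- \frac{27}{4} + 2 \left(-19\right)^{2}}{-774 + 20} = \left(498 - 312\right) 631 + \frac{- \frac{27}{4} + 2 \cdot 361}{-754} = 186 \cdot 631 + \left(- \frac{27}{4} + 722\right) \left(- \frac{1}{754}\right) = 117366 + \frac{2861}{4} \left(- \frac{1}{754}\right) = 117366 - \frac{2861}{3016} = \frac{353972995}{3016}$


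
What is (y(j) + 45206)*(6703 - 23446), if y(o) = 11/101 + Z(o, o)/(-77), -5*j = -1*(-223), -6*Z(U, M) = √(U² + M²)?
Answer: -76445474031/101 - 1244563*√2/770 ≈ -7.5689e+8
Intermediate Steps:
Z(U, M) = -√(M² + U²)/6 (Z(U, M) = -√(U² + M²)/6 = -√(M² + U²)/6)
j = -223/5 (j = -(-1)*(-223)/5 = -⅕*223 = -223/5 ≈ -44.600)
y(o) = 11/101 + √2*√(o²)/462 (y(o) = 11/101 - √(o² + o²)/6/(-77) = 11*(1/101) - √2*√(o²)/6*(-1/77) = 11/101 - √2*√(o²)/6*(-1/77) = 11/101 + √2*√(o²)/462)
(y(j) + 45206)*(6703 - 23446) = ((11/101 + √2*√((-223/5)²)/462) + 45206)*(6703 - 23446) = ((11/101 + √2*√(49729/25)/462) + 45206)*(-16743) = ((11/101 + (1/462)*√2*(223/5)) + 45206)*(-16743) = ((11/101 + 223*√2/2310) + 45206)*(-16743) = (4565817/101 + 223*√2/2310)*(-16743) = -76445474031/101 - 1244563*√2/770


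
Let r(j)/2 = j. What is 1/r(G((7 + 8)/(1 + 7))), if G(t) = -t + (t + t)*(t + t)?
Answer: 8/195 ≈ 0.041026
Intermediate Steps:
G(t) = -t + 4*t² (G(t) = -t + (2*t)*(2*t) = -t + 4*t²)
r(j) = 2*j
1/r(G((7 + 8)/(1 + 7))) = 1/(2*(((7 + 8)/(1 + 7))*(-1 + 4*((7 + 8)/(1 + 7))))) = 1/(2*((15/8)*(-1 + 4*(15/8)))) = 1/(2*((15*(⅛))*(-1 + 4*(15*(⅛))))) = 1/(2*(15*(-1 + 4*(15/8))/8)) = 1/(2*(15*(-1 + 15/2)/8)) = 1/(2*((15/8)*(13/2))) = 1/(2*(195/16)) = 1/(195/8) = 8/195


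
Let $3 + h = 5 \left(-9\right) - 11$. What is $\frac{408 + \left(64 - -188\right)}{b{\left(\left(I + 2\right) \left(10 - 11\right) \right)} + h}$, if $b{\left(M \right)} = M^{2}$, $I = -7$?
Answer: $- \frac{330}{17} \approx -19.412$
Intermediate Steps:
$h = -59$ ($h = -3 + \left(5 \left(-9\right) - 11\right) = -3 - 56 = -59$)
$\frac{408 + \left(64 - -188\right)}{b{\left(\left(I + 2\right) \left(10 - 11\right) \right)} + h} = \frac{408 + \left(64 - -188\right)}{\left(\left(-7 + 2\right) \left(10 - 11\right)\right)^{2} - 59} = \frac{408 + \left(64 + 188\right)}{\left(\left(-5\right) \left(-1\right)\right)^{2} - 59} = \frac{408 + 252}{5^{2} - 59} = \frac{660}{25 - 59} = \frac{660}{-34} = 660 \left(- \frac{1}{34}\right) = - \frac{330}{17}$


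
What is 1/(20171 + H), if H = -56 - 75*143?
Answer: 1/9390 ≈ 0.00010650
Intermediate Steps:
H = -10781 (H = -56 - 10725 = -10781)
1/(20171 + H) = 1/(20171 - 10781) = 1/9390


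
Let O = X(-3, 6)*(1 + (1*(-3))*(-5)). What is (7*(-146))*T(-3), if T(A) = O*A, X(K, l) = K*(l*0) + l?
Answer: 294336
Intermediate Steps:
X(K, l) = l (X(K, l) = K*0 + l = 0 + l = l)
O = 96 (O = 6*(1 + (1*(-3))*(-5)) = 6*(1 - 3*(-5)) = 6*(1 + 15) = 6*16 = 96)
T(A) = 96*A
(7*(-146))*T(-3) = (7*(-146))*(96*(-3)) = -1022*(-288) = 294336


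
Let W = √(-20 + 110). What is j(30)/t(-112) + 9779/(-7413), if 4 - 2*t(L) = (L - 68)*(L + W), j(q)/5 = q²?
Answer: -47224028837/26696617989 - 303750*√10/25209271 ≈ -1.8070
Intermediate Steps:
W = 3*√10 (W = √90 = 3*√10 ≈ 9.4868)
j(q) = 5*q²
t(L) = 2 - (-68 + L)*(L + 3*√10)/2 (t(L) = 2 - (L - 68)*(L + 3*√10)/2 = 2 - (-68 + L)*(L + 3*√10)/2)
j(30)/t(-112) + 9779/(-7413) = (5*30²)/(2 + 34*(-112) + 102*√10 - ½*(-112)² - 3/2*(-112)*√10) + 9779/(-7413) = (5*900)/(2 - 3808 + 102*√10 - ½*12544 + 168*√10) + 9779*(-1/7413) = 4500/(2 - 3808 + 102*√10 - 6272 + 168*√10) - 1397/1059 = 4500/(-10078 + 270*√10) - 1397/1059 = -1397/1059 + 4500/(-10078 + 270*√10)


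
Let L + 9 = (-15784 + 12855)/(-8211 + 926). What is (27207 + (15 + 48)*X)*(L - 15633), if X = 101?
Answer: -765053861274/1457 ≈ -5.2509e+8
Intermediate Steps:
L = -62636/7285 (L = -9 + (-15784 + 12855)/(-8211 + 926) = -9 - 2929/(-7285) = -9 - 2929*(-1/7285) = -9 + 2929/7285 = -62636/7285 ≈ -8.5979)
(27207 + (15 + 48)*X)*(L - 15633) = (27207 + (15 + 48)*101)*(-62636/7285 - 15633) = (27207 + 63*101)*(-113949041/7285) = (27207 + 6363)*(-113949041/7285) = 33570*(-113949041/7285) = -765053861274/1457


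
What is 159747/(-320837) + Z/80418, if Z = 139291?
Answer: 31843172321/25801069866 ≈ 1.2342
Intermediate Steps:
159747/(-320837) + Z/80418 = 159747/(-320837) + 139291/80418 = 159747*(-1/320837) + 139291*(1/80418) = -159747/320837 + 139291/80418 = 31843172321/25801069866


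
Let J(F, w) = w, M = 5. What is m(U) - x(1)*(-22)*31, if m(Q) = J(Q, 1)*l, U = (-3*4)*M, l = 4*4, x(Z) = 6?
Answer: 4108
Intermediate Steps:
l = 16
U = -60 (U = -3*4*5 = -12*5 = -60)
m(Q) = 16 (m(Q) = 1*16 = 16)
m(U) - x(1)*(-22)*31 = 16 - 6*(-22)*31 = 16 - (-132)*31 = 16 - 1*(-4092) = 16 + 4092 = 4108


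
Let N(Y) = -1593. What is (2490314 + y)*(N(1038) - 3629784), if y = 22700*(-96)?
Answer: -1129772223978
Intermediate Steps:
y = -2179200
(2490314 + y)*(N(1038) - 3629784) = (2490314 - 2179200)*(-1593 - 3629784) = 311114*(-3631377) = -1129772223978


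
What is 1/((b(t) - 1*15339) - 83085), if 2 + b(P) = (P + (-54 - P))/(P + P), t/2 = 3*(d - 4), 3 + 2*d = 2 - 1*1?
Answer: -10/984251 ≈ -1.0160e-5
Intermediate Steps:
d = -1 (d = -3/2 + (2 - 1*1)/2 = -3/2 + (2 - 1)/2 = -3/2 + (½)*1 = -3/2 + ½ = -1)
t = -30 (t = 2*(3*(-1 - 4)) = 2*(3*(-5)) = 2*(-15) = -30)
b(P) = -2 - 27/P (b(P) = -2 + (P + (-54 - P))/(P + P) = -2 - 54*1/(2*P) = -2 - 27/P)
1/((b(t) - 1*15339) - 83085) = 1/(((-2 - 27/(-30)) - 1*15339) - 83085) = 1/(((-2 - 27*(-1/30)) - 15339) - 83085) = 1/(((-2 + 9/10) - 15339) - 83085) = 1/((-11/10 - 15339) - 83085) = 1/(-153401/10 - 83085) = 1/(-984251/10) = -10/984251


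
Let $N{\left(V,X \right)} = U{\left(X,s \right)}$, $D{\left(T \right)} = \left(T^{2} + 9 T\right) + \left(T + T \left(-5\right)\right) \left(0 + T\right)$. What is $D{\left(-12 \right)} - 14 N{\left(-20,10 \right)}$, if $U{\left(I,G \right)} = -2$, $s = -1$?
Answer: $-512$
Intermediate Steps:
$D{\left(T \right)} = - 3 T^{2} + 9 T$ ($D{\left(T \right)} = \left(T^{2} + 9 T\right) + \left(T - 5 T\right) T = \left(T^{2} + 9 T\right) + - 4 T T = \left(T^{2} + 9 T\right) - 4 T^{2} = - 3 T^{2} + 9 T$)
$N{\left(V,X \right)} = -2$
$D{\left(-12 \right)} - 14 N{\left(-20,10 \right)} = 3 \left(-12\right) \left(3 - -12\right) - -28 = 3 \left(-12\right) \left(3 + 12\right) + 28 = 3 \left(-12\right) 15 + 28 = -540 + 28 = -512$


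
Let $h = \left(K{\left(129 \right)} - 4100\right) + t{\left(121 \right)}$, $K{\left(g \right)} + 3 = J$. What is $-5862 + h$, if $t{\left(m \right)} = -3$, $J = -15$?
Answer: $-9983$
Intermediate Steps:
$K{\left(g \right)} = -18$ ($K{\left(g \right)} = -3 - 15 = -18$)
$h = -4121$ ($h = \left(-18 - 4100\right) - 3 = -4118 - 3 = -4121$)
$-5862 + h = -5862 - 4121 = -9983$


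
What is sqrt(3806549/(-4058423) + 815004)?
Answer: sqrt(13423750190850110489)/4058423 ≈ 902.78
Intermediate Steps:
sqrt(3806549/(-4058423) + 815004) = sqrt(3806549*(-1/4058423) + 815004) = sqrt(-3806549/4058423 + 815004) = sqrt(3307627172143/4058423) = sqrt(13423750190850110489)/4058423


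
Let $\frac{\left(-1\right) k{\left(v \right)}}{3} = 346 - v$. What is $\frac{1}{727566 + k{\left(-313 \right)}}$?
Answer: $\frac{1}{725589} \approx 1.3782 \cdot 10^{-6}$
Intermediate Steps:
$k{\left(v \right)} = -1038 + 3 v$ ($k{\left(v \right)} = - 3 \left(346 - v\right) = -1038 + 3 v$)
$\frac{1}{727566 + k{\left(-313 \right)}} = \frac{1}{727566 + \left(-1038 + 3 \left(-313\right)\right)} = \frac{1}{727566 - 1977} = \frac{1}{725589}$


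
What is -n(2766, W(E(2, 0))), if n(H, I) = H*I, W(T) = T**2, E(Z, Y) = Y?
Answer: 0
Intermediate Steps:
-n(2766, W(E(2, 0))) = -2766*0**2 = -2766*0 = -1*0 = 0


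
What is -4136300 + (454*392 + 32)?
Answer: -3958300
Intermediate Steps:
-4136300 + (454*392 + 32) = -4136300 + (177968 + 32) = -4136300 + 178000 = -3958300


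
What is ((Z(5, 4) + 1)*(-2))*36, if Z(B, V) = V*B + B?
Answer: -1872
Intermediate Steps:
Z(B, V) = B + B*V (Z(B, V) = B*V + B = B + B*V)
((Z(5, 4) + 1)*(-2))*36 = ((5*(1 + 4) + 1)*(-2))*36 = ((5*5 + 1)*(-2))*36 = ((25 + 1)*(-2))*36 = (26*(-2))*36 = -52*36 = -1872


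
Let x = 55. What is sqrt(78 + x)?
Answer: sqrt(133) ≈ 11.533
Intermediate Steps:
sqrt(78 + x) = sqrt(78 + 55) = sqrt(133)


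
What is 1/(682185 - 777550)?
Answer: -1/95365 ≈ -1.0486e-5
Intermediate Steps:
1/(682185 - 777550) = 1/(-95365) = -1/95365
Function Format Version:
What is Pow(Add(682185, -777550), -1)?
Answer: Rational(-1, 95365) ≈ -1.0486e-5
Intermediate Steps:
Pow(Add(682185, -777550), -1) = Pow(-95365, -1) = Rational(-1, 95365)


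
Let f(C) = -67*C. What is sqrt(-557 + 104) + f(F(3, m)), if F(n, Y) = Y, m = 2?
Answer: -134 + I*sqrt(453) ≈ -134.0 + 21.284*I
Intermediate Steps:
sqrt(-557 + 104) + f(F(3, m)) = sqrt(-557 + 104) - 67*2 = sqrt(-453) - 134 = I*sqrt(453) - 134 = -134 + I*sqrt(453)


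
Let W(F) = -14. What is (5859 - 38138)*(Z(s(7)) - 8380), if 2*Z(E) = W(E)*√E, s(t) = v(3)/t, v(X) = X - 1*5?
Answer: 270498020 + 32279*I*√14 ≈ 2.705e+8 + 1.2078e+5*I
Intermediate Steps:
v(X) = -5 + X (v(X) = X - 5 = -5 + X)
s(t) = -2/t (s(t) = (-5 + 3)/t = -2/t)
Z(E) = -7*√E (Z(E) = (-14*√E)/2 = -7*√E)
(5859 - 38138)*(Z(s(7)) - 8380) = (5859 - 38138)*(-7*I*√14/7 - 8380) = -32279*(-7*I*√14/7 - 8380) = -32279*(-I*√14 - 8380) = -32279*(-8380 - I*√14) = 270498020 + 32279*I*√14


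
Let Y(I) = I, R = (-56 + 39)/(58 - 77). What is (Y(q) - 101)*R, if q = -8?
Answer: -1853/19 ≈ -97.526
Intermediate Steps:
R = 17/19 (R = -17/(-19) = -17*(-1/19) = 17/19 ≈ 0.89474)
(Y(q) - 101)*R = (-8 - 101)*(17/19) = -109*17/19 = -1853/19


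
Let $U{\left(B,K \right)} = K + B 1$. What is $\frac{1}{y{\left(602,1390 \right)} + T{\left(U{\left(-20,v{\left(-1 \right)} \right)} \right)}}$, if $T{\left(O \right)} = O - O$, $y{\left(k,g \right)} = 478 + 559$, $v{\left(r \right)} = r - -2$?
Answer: $\frac{1}{1037} \approx 0.00096432$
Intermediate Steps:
$v{\left(r \right)} = 2 + r$ ($v{\left(r \right)} = r + 2 = 2 + r$)
$y{\left(k,g \right)} = 1037$
$U{\left(B,K \right)} = B + K$ ($U{\left(B,K \right)} = K + B = B + K$)
$T{\left(O \right)} = 0$
$\frac{1}{y{\left(602,1390 \right)} + T{\left(U{\left(-20,v{\left(-1 \right)} \right)} \right)}} = \frac{1}{1037 + 0} = \frac{1}{1037}$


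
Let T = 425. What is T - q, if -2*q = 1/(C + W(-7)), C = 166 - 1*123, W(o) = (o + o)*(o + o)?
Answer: 203151/478 ≈ 425.00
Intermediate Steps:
W(o) = 4*o² (W(o) = (2*o)*(2*o) = 4*o²)
C = 43 (C = 166 - 123 = 43)
q = -1/478 (q = -1/(2*(43 + 4*(-7)²)) = -1/(2*(43 + 4*49)) = -1/(2*(43 + 196)) = -½/239 = -½*1/239 = -1/478 ≈ -0.0020920)
T - q = 425 - 1*(-1/478) = 425 + 1/478 = 203151/478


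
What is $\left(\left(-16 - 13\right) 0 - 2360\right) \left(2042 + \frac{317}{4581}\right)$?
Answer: $- \frac{22077136840}{4581} \approx -4.8193 \cdot 10^{6}$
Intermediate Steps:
$\left(\left(-16 - 13\right) 0 - 2360\right) \left(2042 + \frac{317}{4581}\right) = \left(\left(-29\right) 0 - 2360\right) \left(2042 + 317 \cdot \frac{1}{4581}\right) = \left(0 - 2360\right) \left(2042 + \frac{317}{4581}\right) = \left(-2360\right) \frac{9354719}{4581} = - \frac{22077136840}{4581}$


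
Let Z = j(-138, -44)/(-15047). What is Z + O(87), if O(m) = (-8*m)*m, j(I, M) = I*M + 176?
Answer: -911132192/15047 ≈ -60552.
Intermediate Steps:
j(I, M) = 176 + I*M
O(m) = -8*m²
Z = -6248/15047 (Z = (176 - 138*(-44))/(-15047) = (176 + 6072)*(-1/15047) = 6248*(-1/15047) = -6248/15047 ≈ -0.41523)
Z + O(87) = -6248/15047 - 8*87² = -6248/15047 - 8*7569 = -6248/15047 - 60552 = -911132192/15047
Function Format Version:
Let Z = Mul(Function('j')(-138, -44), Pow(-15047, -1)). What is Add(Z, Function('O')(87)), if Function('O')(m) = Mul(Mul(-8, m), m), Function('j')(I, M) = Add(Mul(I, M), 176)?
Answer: Rational(-911132192, 15047) ≈ -60552.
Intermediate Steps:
Function('j')(I, M) = Add(176, Mul(I, M))
Function('O')(m) = Mul(-8, Pow(m, 2))
Z = Rational(-6248, 15047) (Z = Mul(Add(176, Mul(-138, -44)), Pow(-15047, -1)) = Mul(Add(176, 6072), Rational(-1, 15047)) = Mul(6248, Rational(-1, 15047)) = Rational(-6248, 15047) ≈ -0.41523)
Add(Z, Function('O')(87)) = Add(Rational(-6248, 15047), Mul(-8, Pow(87, 2))) = Add(Rational(-6248, 15047), Mul(-8, 7569)) = Add(Rational(-6248, 15047), -60552) = Rational(-911132192, 15047)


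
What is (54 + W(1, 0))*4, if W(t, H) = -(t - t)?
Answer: 216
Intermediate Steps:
W(t, H) = 0 (W(t, H) = -1*0 = 0)
(54 + W(1, 0))*4 = (54 + 0)*4 = 54*4 = 216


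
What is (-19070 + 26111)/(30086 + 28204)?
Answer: 2347/19430 ≈ 0.12079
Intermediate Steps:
(-19070 + 26111)/(30086 + 28204) = 7041/58290 = 7041*(1/58290) = 2347/19430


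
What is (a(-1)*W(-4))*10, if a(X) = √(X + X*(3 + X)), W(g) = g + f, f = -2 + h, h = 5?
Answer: -10*I*√3 ≈ -17.32*I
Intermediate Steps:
f = 3 (f = -2 + 5 = 3)
W(g) = 3 + g (W(g) = g + 3 = 3 + g)
(a(-1)*W(-4))*10 = (√(-(4 - 1))*(3 - 4))*10 = (√(-1*3)*(-1))*10 = (√(-3)*(-1))*10 = ((I*√3)*(-1))*10 = -I*√3*10 = -10*I*√3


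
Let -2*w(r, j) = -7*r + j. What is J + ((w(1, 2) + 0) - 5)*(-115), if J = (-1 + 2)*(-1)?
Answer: 573/2 ≈ 286.50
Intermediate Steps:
w(r, j) = -j/2 + 7*r/2 (w(r, j) = -(-7*r + j)/2 = -(j - 7*r)/2 = -j/2 + 7*r/2)
J = -1 (J = 1*(-1) = -1)
J + ((w(1, 2) + 0) - 5)*(-115) = -1 + (((-½*2 + (7/2)*1) + 0) - 5)*(-115) = -1 + (((-1 + 7/2) + 0) - 5)*(-115) = -1 + ((5/2 + 0) - 5)*(-115) = -1 + (5/2 - 5)*(-115) = -1 - 5/2*(-115) = -1 + 575/2 = 573/2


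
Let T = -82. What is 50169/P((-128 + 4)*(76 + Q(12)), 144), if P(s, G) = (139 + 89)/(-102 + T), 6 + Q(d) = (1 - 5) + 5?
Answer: -769258/19 ≈ -40487.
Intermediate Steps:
Q(d) = -5 (Q(d) = -6 + ((1 - 5) + 5) = -6 + (-4 + 5) = -6 + 1 = -5)
P(s, G) = -57/46 (P(s, G) = (139 + 89)/(-102 - 82) = 228/(-184) = 228*(-1/184) = -57/46)
50169/P((-128 + 4)*(76 + Q(12)), 144) = 50169/(-57/46) = 50169*(-46/57) = -769258/19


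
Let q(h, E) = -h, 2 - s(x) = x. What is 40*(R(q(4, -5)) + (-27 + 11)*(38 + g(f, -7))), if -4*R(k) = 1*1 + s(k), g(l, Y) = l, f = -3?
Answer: -22470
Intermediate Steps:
s(x) = 2 - x
R(k) = -3/4 + k/4 (R(k) = -(1*1 + (2 - k))/4 = -(1 + (2 - k))/4 = -(3 - k)/4 = -3/4 + k/4)
40*(R(q(4, -5)) + (-27 + 11)*(38 + g(f, -7))) = 40*((-3/4 + (-1*4)/4) + (-27 + 11)*(38 - 3)) = 40*((-3/4 + (1/4)*(-4)) - 16*35) = 40*((-3/4 - 1) - 560) = 40*(-7/4 - 560) = 40*(-2247/4) = -22470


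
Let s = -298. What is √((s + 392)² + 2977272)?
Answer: 2*√746527 ≈ 1728.0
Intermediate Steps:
√((s + 392)² + 2977272) = √((-298 + 392)² + 2977272) = √(94² + 2977272) = √(8836 + 2977272) = √2986108 = 2*√746527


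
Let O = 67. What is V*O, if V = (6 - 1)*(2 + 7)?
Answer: 3015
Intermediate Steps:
V = 45 (V = 5*9 = 45)
V*O = 45*67 = 3015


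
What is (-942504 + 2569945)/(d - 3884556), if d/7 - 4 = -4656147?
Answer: -1627441/36477557 ≈ -0.044615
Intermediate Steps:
d = -32593001 (d = 28 + 7*(-4656147) = 28 - 32593029 = -32593001)
(-942504 + 2569945)/(d - 3884556) = (-942504 + 2569945)/(-32593001 - 3884556) = 1627441/(-36477557) = 1627441*(-1/36477557) = -1627441/36477557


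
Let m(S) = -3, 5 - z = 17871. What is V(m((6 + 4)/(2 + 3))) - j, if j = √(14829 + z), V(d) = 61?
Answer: 61 - I*√3037 ≈ 61.0 - 55.109*I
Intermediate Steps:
z = -17866 (z = 5 - 1*17871 = 5 - 17871 = -17866)
j = I*√3037 (j = √(14829 - 17866) = √(-3037) = I*√3037 ≈ 55.109*I)
V(m((6 + 4)/(2 + 3))) - j = 61 - I*√3037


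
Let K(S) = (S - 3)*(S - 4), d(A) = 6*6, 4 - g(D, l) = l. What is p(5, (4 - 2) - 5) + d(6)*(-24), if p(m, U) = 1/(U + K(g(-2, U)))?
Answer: -7775/9 ≈ -863.89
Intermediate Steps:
g(D, l) = 4 - l
d(A) = 36
K(S) = (-4 + S)*(-3 + S) (K(S) = (-3 + S)*(-4 + S) = (-4 + S)*(-3 + S))
p(m, U) = 1/(-16 + (4 - U)² + 8*U) (p(m, U) = 1/(U + (12 + (4 - U)² - 7*(4 - U))) = 1/(U + (12 + (4 - U)² + (-28 + 7*U))) = 1/(U + (-16 + (4 - U)² + 7*U)) = 1/(-16 + (4 - U)² + 8*U))
p(5, (4 - 2) - 5) + d(6)*(-24) = ((4 - 2) - 5)⁻² + 36*(-24) = (2 - 5)⁻² - 864 = (-3)⁻² - 864 = ⅑ - 864 = -7775/9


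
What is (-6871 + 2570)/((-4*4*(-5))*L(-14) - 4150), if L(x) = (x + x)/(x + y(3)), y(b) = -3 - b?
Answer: 4301/4038 ≈ 1.0651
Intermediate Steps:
L(x) = 2*x/(-6 + x) (L(x) = (x + x)/(x + (-3 - 1*3)) = (2*x)/(x + (-3 - 3)) = (2*x)/(x - 6) = (2*x)/(-6 + x) = 2*x/(-6 + x))
(-6871 + 2570)/((-4*4*(-5))*L(-14) - 4150) = (-6871 + 2570)/((-4*4*(-5))*(2*(-14)/(-6 - 14)) - 4150) = -4301/((-16*(-5))*(2*(-14)/(-20)) - 4150) = -4301/(80*(2*(-14)*(-1/20)) - 4150) = -4301/(80*(7/5) - 4150) = -4301/(112 - 4150) = -4301/(-4038) = -4301*(-1/4038) = 4301/4038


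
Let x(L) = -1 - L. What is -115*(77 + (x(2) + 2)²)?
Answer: -8970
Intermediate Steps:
-115*(77 + (x(2) + 2)²) = -115*(77 + ((-1 - 1*2) + 2)²) = -115*(77 + ((-1 - 2) + 2)²) = -115*(77 + (-3 + 2)²) = -115*(77 + (-1)²) = -115*(77 + 1) = -115*78 = -8970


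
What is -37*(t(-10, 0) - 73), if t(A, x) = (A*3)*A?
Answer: -8399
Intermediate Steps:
t(A, x) = 3*A² (t(A, x) = (3*A)*A = 3*A²)
-37*(t(-10, 0) - 73) = -37*(3*(-10)² - 73) = -37*(3*100 - 73) = -37*(300 - 73) = -37*227 = -8399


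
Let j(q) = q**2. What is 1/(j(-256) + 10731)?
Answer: 1/76267 ≈ 1.3112e-5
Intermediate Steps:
1/(j(-256) + 10731) = 1/((-256)**2 + 10731) = 1/(65536 + 10731) = 1/76267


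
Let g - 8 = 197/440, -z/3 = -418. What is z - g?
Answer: 548043/440 ≈ 1245.6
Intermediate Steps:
z = 1254 (z = -3*(-418) = 1254)
g = 3717/440 (g = 8 + 197/440 = 3717/440 ≈ 8.4477)
z - g = 1254 - 1*3717/440 = 1254 - 3717/440 = 548043/440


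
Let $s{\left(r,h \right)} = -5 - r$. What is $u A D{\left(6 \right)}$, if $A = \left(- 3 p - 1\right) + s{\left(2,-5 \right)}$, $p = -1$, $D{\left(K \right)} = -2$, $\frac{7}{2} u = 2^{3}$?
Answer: $\frac{160}{7} \approx 22.857$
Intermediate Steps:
$u = \frac{16}{7}$ ($u = \frac{2 \cdot 2^{3}}{7} = \frac{2}{7} \cdot 8 = \frac{16}{7} \approx 2.2857$)
$A = -5$ ($A = \left(\left(-3\right) \left(-1\right) - 1\right) - 7 = \left(3 - 1\right) - 7 = 2 - 7 = -5$)
$u A D{\left(6 \right)} = \frac{16}{7} \left(-5\right) \left(-2\right) = \left(- \frac{80}{7}\right) \left(-2\right) = \frac{160}{7}$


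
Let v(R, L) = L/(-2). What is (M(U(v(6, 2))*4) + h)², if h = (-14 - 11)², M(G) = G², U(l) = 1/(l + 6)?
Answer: 244640881/625 ≈ 3.9143e+5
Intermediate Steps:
v(R, L) = -L/2 (v(R, L) = L*(-½) = -L/2)
U(l) = 1/(6 + l)
h = 625 (h = (-25)² = 625)
(M(U(v(6, 2))*4) + h)² = ((4/(6 - ½*2))² + 625)² = ((4/(6 - 1))² + 625)² = ((4/5)² + 625)² = (((⅕)*4)² + 625)² = ((⅘)² + 625)² = (16/25 + 625)² = (15641/25)² = 244640881/625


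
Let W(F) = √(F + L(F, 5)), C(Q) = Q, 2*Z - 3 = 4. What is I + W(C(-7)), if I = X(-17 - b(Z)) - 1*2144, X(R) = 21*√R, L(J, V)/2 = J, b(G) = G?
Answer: -2144 + I*√21 + 21*I*√82/2 ≈ -2144.0 + 99.664*I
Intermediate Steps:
Z = 7/2 (Z = 3/2 + (½)*4 = 3/2 + 2 = 7/2 ≈ 3.5000)
L(J, V) = 2*J
W(F) = √3*√F (W(F) = √(F + 2*F) = √(3*F) = √3*√F)
I = -2144 + 21*I*√82/2 (I = 21*√(-17 - 1*7/2) - 1*2144 = 21*√(-17 - 7/2) - 2144 = 21*√(-41/2) - 2144 = 21*(I*√82/2) - 2144 = 21*I*√82/2 - 2144 = -2144 + 21*I*√82/2 ≈ -2144.0 + 95.082*I)
I + W(C(-7)) = (-2144 + 21*I*√82/2) + √3*√(-7) = (-2144 + 21*I*√82/2) + √3*(I*√7) = (-2144 + 21*I*√82/2) + I*√21 = -2144 + I*√21 + 21*I*√82/2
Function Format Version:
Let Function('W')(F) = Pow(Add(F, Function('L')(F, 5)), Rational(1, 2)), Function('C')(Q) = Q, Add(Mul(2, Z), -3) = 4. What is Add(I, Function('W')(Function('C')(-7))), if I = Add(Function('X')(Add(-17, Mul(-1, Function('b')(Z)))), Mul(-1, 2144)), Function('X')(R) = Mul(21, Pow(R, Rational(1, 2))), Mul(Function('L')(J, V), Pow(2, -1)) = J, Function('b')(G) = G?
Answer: Add(-2144, Mul(I, Pow(21, Rational(1, 2))), Mul(Rational(21, 2), I, Pow(82, Rational(1, 2)))) ≈ Add(-2144.0, Mul(99.664, I))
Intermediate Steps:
Z = Rational(7, 2) (Z = Add(Rational(3, 2), Mul(Rational(1, 2), 4)) = Add(Rational(3, 2), 2) = Rational(7, 2) ≈ 3.5000)
Function('L')(J, V) = Mul(2, J)
Function('W')(F) = Mul(Pow(3, Rational(1, 2)), Pow(F, Rational(1, 2))) (Function('W')(F) = Pow(Add(F, Mul(2, F)), Rational(1, 2)) = Pow(Mul(3, F), Rational(1, 2)) = Mul(Pow(3, Rational(1, 2)), Pow(F, Rational(1, 2))))
I = Add(-2144, Mul(Rational(21, 2), I, Pow(82, Rational(1, 2)))) (I = Add(Mul(21, Pow(Add(-17, Mul(-1, Rational(7, 2))), Rational(1, 2))), Mul(-1, 2144)) = Add(Mul(21, Pow(Add(-17, Rational(-7, 2)), Rational(1, 2))), -2144) = Add(Mul(21, Pow(Rational(-41, 2), Rational(1, 2))), -2144) = Add(Mul(21, Mul(Rational(1, 2), I, Pow(82, Rational(1, 2)))), -2144) = Add(Mul(Rational(21, 2), I, Pow(82, Rational(1, 2))), -2144) = Add(-2144, Mul(Rational(21, 2), I, Pow(82, Rational(1, 2)))) ≈ Add(-2144.0, Mul(95.082, I)))
Add(I, Function('W')(Function('C')(-7))) = Add(Add(-2144, Mul(Rational(21, 2), I, Pow(82, Rational(1, 2)))), Mul(Pow(3, Rational(1, 2)), Pow(-7, Rational(1, 2)))) = Add(Add(-2144, Mul(Rational(21, 2), I, Pow(82, Rational(1, 2)))), Mul(Pow(3, Rational(1, 2)), Mul(I, Pow(7, Rational(1, 2))))) = Add(Add(-2144, Mul(Rational(21, 2), I, Pow(82, Rational(1, 2)))), Mul(I, Pow(21, Rational(1, 2)))) = Add(-2144, Mul(I, Pow(21, Rational(1, 2))), Mul(Rational(21, 2), I, Pow(82, Rational(1, 2))))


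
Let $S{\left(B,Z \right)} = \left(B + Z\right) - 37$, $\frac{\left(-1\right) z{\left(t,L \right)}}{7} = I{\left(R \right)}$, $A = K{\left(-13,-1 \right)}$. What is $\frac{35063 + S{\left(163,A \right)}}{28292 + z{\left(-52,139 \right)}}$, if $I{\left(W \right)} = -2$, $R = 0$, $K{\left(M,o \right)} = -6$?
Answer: $\frac{35183}{28306} \approx 1.243$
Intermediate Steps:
$A = -6$
$z{\left(t,L \right)} = 14$ ($z{\left(t,L \right)} = \left(-7\right) \left(-2\right) = 14$)
$S{\left(B,Z \right)} = -37 + B + Z$
$\frac{35063 + S{\left(163,A \right)}}{28292 + z{\left(-52,139 \right)}} = \frac{35063 - -120}{28292 + 14} = \frac{35063 + 120}{28306} = 35183 \cdot \frac{1}{28306} = \frac{35183}{28306}$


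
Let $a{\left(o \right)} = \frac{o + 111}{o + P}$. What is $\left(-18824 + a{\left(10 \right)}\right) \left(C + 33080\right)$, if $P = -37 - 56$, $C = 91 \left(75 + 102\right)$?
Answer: $- \frac{76855326931}{83} \approx -9.2597 \cdot 10^{8}$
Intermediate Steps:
$C = 16107$ ($C = 91 \cdot 177 = 16107$)
$P = -93$ ($P = -37 - 56 = -93$)
$a{\left(o \right)} = \frac{111 + o}{-93 + o}$ ($a{\left(o \right)} = \frac{o + 111}{o - 93} = \frac{111 + o}{-93 + o}$)
$\left(-18824 + a{\left(10 \right)}\right) \left(C + 33080\right) = \left(-18824 + \frac{111 + 10}{-93 + 10}\right) \left(16107 + 33080\right) = \left(-18824 + \frac{1}{-83} \cdot 121\right) 49187 = \left(-18824 - \frac{121}{83}\right) 49187 = \left(- \frac{1562513}{83}\right) 49187 = - \frac{76855326931}{83}$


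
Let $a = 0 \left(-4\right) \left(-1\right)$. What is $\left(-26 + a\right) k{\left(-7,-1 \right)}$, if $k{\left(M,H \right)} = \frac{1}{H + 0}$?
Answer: $26$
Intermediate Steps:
$k{\left(M,H \right)} = \frac{1}{H}$
$a = 0$ ($a = 0 \left(-1\right) = 0$)
$\left(-26 + a\right) k{\left(-7,-1 \right)} = \frac{-26 + 0}{-1} = \left(-26\right) \left(-1\right) = 26$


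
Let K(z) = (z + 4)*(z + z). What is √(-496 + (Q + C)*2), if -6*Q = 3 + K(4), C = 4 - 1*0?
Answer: I*√4593/3 ≈ 22.591*I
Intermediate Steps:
K(z) = 2*z*(4 + z) (K(z) = (4 + z)*(2*z) = 2*z*(4 + z))
C = 4 (C = 4 + 0 = 4)
Q = -67/6 (Q = -(3 + 2*4*(4 + 4))/6 = -(3 + 2*4*8)/6 = -(3 + 64)/6 = -⅙*67 = -67/6 ≈ -11.167)
√(-496 + (Q + C)*2) = √(-496 + (-67/6 + 4)*2) = √(-496 - 43/6*2) = √(-496 - 43/3) = √(-1531/3) = I*√4593/3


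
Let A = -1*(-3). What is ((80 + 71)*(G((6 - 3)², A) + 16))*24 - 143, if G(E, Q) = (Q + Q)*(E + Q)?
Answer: 318769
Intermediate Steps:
A = 3
G(E, Q) = 2*Q*(E + Q) (G(E, Q) = (2*Q)*(E + Q) = 2*Q*(E + Q))
((80 + 71)*(G((6 - 3)², A) + 16))*24 - 143 = ((80 + 71)*(2*3*((6 - 3)² + 3) + 16))*24 - 143 = (151*(2*3*(3² + 3) + 16))*24 - 143 = (151*(2*3*(9 + 3) + 16))*24 - 143 = (151*(2*3*12 + 16))*24 - 143 = (151*(72 + 16))*24 - 143 = (151*88)*24 - 143 = 13288*24 - 143 = 318912 - 143 = 318769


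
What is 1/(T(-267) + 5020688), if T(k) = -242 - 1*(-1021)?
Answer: 1/5021467 ≈ 1.9915e-7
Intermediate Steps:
T(k) = 779 (T(k) = -242 + 1021 = 779)
1/(T(-267) + 5020688) = 1/(779 + 5020688) = 1/5021467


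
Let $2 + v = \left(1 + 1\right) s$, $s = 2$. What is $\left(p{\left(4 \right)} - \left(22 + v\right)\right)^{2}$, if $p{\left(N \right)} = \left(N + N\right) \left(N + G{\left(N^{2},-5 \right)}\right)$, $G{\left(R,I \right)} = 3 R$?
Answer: $153664$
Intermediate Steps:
$p{\left(N \right)} = 2 N \left(N + 3 N^{2}\right)$ ($p{\left(N \right)} = \left(N + N\right) \left(N + 3 N^{2}\right) = 2 N \left(N + 3 N^{2}\right)$)
$v = 2$ ($v = -2 + \left(1 + 1\right) 2 = -2 + 2 \cdot 2 = -2 + 4 = 2$)
$\left(p{\left(4 \right)} - \left(22 + v\right)\right)^{2} = \left(4^{2} \left(2 + 6 \cdot 4\right) - 24\right)^{2} = \left(16 \left(2 + 24\right) - 24\right)^{2} = \left(16 \cdot 26 - 24\right)^{2} = \left(416 - 24\right)^{2} = 392^{2} = 153664$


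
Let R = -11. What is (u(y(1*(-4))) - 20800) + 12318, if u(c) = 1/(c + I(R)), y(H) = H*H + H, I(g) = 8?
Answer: -169639/20 ≈ -8482.0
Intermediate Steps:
y(H) = H + H² (y(H) = H² + H = H + H²)
u(c) = 1/(8 + c) (u(c) = 1/(c + 8) = 1/(8 + c))
(u(y(1*(-4))) - 20800) + 12318 = (1/(8 + (1*(-4))*(1 + 1*(-4))) - 20800) + 12318 = (1/(8 - 4*(1 - 4)) - 20800) + 12318 = (1/(8 - 4*(-3)) - 20800) + 12318 = (1/(8 + 12) - 20800) + 12318 = (1/20 - 20800) + 12318 = -415999/20 + 12318 = -169639/20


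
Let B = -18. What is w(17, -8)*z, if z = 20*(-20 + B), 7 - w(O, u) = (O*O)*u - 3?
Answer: -1764720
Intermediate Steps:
w(O, u) = 10 - u*O² (w(O, u) = 7 - ((O*O)*u - 3) = 7 - (O²*u - 3) = 7 - (u*O² - 3) = 7 - (-3 + u*O²) = 7 + (3 - u*O²) = 10 - u*O²)
z = -760 (z = 20*(-20 - 18) = 20*(-38) = -760)
w(17, -8)*z = (10 - 1*(-8)*17²)*(-760) = (10 - 1*(-8)*289)*(-760) = (10 + 2312)*(-760) = 2322*(-760) = -1764720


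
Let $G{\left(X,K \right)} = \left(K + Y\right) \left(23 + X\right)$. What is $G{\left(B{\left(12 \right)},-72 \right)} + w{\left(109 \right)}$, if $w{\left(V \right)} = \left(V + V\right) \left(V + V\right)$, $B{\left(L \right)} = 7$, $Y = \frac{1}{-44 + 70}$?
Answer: $\frac{589747}{13} \approx 45365.0$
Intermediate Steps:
$Y = \frac{1}{26} \approx 0.038462$
$G{\left(X,K \right)} = \left(23 + X\right) \left(\frac{1}{26} + K\right)$ ($G{\left(X,K \right)} = \left(K + \frac{1}{26}\right) \left(23 + X\right) = \left(\frac{1}{26} + K\right) \left(23 + X\right) = \left(23 + X\right) \left(\frac{1}{26} + K\right)$)
$w{\left(V \right)} = 4 V^{2}$ ($w{\left(V \right)} = 2 V 2 V = 4 V^{2}$)
$G{\left(B{\left(12 \right)},-72 \right)} + w{\left(109 \right)} = \left(\frac{23}{26} + 23 \left(-72\right) + \frac{1}{26} \cdot 7 - 504\right) + 4 \cdot 109^{2} = \left(\frac{23}{26} - 1656 + \frac{7}{26} - 504\right) + 4 \cdot 11881 = - \frac{28065}{13} + 47524 = \frac{589747}{13}$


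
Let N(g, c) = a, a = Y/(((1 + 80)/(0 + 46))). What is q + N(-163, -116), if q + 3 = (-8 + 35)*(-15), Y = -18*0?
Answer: -408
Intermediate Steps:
Y = 0
a = 0 (a = 0/(((1 + 80)/(0 + 46))) = 0/((81/46)) = 0/((81*(1/46))) = 0/(81/46) = 0*(46/81) = 0)
N(g, c) = 0
q = -408 (q = -3 + (-8 + 35)*(-15) = -3 + 27*(-15) = -3 - 405 = -408)
q + N(-163, -116) = -408 + 0 = -408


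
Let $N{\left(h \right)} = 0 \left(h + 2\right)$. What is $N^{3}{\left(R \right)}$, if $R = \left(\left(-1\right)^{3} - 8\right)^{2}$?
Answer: $0$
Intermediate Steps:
$R = 81$ ($R = \left(-1 - 8\right)^{2} = \left(-9\right)^{2} = 81$)
$N{\left(h \right)} = 0$ ($N{\left(h \right)} = 0 \left(2 + h\right) = 0$)
$N^{3}{\left(R \right)} = 0^{3} = 0$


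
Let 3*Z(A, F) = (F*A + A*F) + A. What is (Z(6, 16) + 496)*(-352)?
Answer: -197824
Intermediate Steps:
Z(A, F) = A/3 + 2*A*F/3 (Z(A, F) = ((F*A + A*F) + A)/3 = ((A*F + A*F) + A)/3 = (2*A*F + A)/3 = (A + 2*A*F)/3 = A/3 + 2*A*F/3)
(Z(6, 16) + 496)*(-352) = ((1/3)*6*(1 + 2*16) + 496)*(-352) = ((1/3)*6*(1 + 32) + 496)*(-352) = ((1/3)*6*33 + 496)*(-352) = (66 + 496)*(-352) = 562*(-352) = -197824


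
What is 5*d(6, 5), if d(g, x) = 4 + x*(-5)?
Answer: -105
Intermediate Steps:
d(g, x) = 4 - 5*x
5*d(6, 5) = 5*(4 - 5*5) = 5*(4 - 25) = 5*(-21) = -105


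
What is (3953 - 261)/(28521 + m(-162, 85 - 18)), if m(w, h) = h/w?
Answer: 598104/4620335 ≈ 0.12945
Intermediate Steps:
(3953 - 261)/(28521 + m(-162, 85 - 18)) = (3953 - 261)/(28521 + (85 - 18)/(-162)) = 3692/(28521 + 67*(-1/162)) = 3692/(28521 - 67/162) = 3692/(4620335/162) = 3692*(162/4620335) = 598104/4620335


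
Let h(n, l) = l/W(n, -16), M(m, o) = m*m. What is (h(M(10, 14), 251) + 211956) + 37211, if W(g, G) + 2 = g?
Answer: 24418617/98 ≈ 2.4917e+5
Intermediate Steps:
M(m, o) = m**2
W(g, G) = -2 + g
h(n, l) = l/(-2 + n)
(h(M(10, 14), 251) + 211956) + 37211 = (251/(-2 + 10**2) + 211956) + 37211 = (251/(-2 + 100) + 211956) + 37211 = (251/98 + 211956) + 37211 = 20771939/98 + 37211 = 24418617/98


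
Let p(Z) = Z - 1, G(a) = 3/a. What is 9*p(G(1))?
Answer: 18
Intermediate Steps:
p(Z) = -1 + Z
9*p(G(1)) = 9*(-1 + 3/1) = 9*(-1 + 3*1) = 9*(-1 + 3) = 9*2 = 18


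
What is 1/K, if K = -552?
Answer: -1/552 ≈ -0.0018116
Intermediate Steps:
1/K = 1/(-552) = -1/552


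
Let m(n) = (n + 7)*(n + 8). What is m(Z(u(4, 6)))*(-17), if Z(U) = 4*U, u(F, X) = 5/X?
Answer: -17918/9 ≈ -1990.9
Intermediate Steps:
m(n) = (7 + n)*(8 + n)
m(Z(u(4, 6)))*(-17) = (56 + (4*(5/6))² + 15*(4*(5/6)))*(-17) = (56 + (4*(5*(⅙)))² + 15*(4*(5*(⅙))))*(-17) = (56 + (4*(⅚))² + 15*(4*(⅚)))*(-17) = (56 + (10/3)² + 15*(10/3))*(-17) = (56 + 100/9 + 50)*(-17) = (1054/9)*(-17) = -17918/9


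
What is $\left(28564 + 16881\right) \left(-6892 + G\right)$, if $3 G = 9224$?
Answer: $- \frac{520436140}{3} \approx -1.7348 \cdot 10^{8}$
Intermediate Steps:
$G = \frac{9224}{3}$ ($G = \frac{1}{3} \cdot 9224 = \frac{9224}{3} \approx 3074.7$)
$\left(28564 + 16881\right) \left(-6892 + G\right) = \left(28564 + 16881\right) \left(-6892 + \frac{9224}{3}\right) = 45445 \left(- \frac{11452}{3}\right) = - \frac{520436140}{3}$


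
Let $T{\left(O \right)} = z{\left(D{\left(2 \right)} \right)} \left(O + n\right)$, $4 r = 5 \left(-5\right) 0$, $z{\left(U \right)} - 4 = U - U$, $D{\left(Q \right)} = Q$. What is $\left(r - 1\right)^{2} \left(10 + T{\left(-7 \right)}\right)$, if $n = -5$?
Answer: $-38$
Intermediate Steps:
$z{\left(U \right)} = 4$ ($z{\left(U \right)} = 4 + \left(U - U\right) = 4 + 0 = 4$)
$r = 0$ ($r = \frac{5 \left(-5\right) 0}{4} = \frac{\left(-25\right) 0}{4} = \frac{1}{4} \cdot 0 = 0$)
$T{\left(O \right)} = -20 + 4 O$ ($T{\left(O \right)} = 4 \left(O - 5\right) = 4 \left(-5 + O\right) = -20 + 4 O$)
$\left(r - 1\right)^{2} \left(10 + T{\left(-7 \right)}\right) = \left(0 - 1\right)^{2} \left(10 + \left(-20 + 4 \left(-7\right)\right)\right) = \left(-1\right)^{2} \left(10 - 48\right) = 1 \left(10 - 48\right) = 1 \left(-38\right) = -38$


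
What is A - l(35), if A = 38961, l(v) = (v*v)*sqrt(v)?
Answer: 38961 - 1225*sqrt(35) ≈ 31714.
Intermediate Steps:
l(v) = v**(5/2) (l(v) = v**2*sqrt(v) = v**(5/2))
A - l(35) = 38961 - 35**(5/2) = 38961 - 1225*sqrt(35)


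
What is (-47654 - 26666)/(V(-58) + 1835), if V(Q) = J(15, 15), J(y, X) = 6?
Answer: -74320/1841 ≈ -40.369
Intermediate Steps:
V(Q) = 6
(-47654 - 26666)/(V(-58) + 1835) = (-47654 - 26666)/(6 + 1835) = -74320/1841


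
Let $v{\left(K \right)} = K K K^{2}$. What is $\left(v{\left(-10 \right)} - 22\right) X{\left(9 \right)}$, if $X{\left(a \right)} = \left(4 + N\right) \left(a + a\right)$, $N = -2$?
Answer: $359208$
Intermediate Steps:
$X{\left(a \right)} = 4 a$ ($X{\left(a \right)} = \left(4 - 2\right) \left(a + a\right) = 2 \cdot 2 a = 4 a$)
$v{\left(K \right)} = K^{4}$ ($v{\left(K \right)} = K^{2} K^{2} = K^{4}$)
$\left(v{\left(-10 \right)} - 22\right) X{\left(9 \right)} = \left(\left(-10\right)^{4} - 22\right) 4 \cdot 9 = \left(10000 - 22\right) 36 = 9978 \cdot 36 = 359208$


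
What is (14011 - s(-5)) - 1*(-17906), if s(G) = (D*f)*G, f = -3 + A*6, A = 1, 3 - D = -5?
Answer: 32037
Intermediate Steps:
D = 8 (D = 3 - 1*(-5) = 3 + 5 = 8)
f = 3 (f = -3 + 1*6 = -3 + 6 = 3)
s(G) = 24*G (s(G) = (8*3)*G = 24*G)
(14011 - s(-5)) - 1*(-17906) = (14011 - 24*(-5)) - 1*(-17906) = (14011 - 1*(-120)) + 17906 = (14011 + 120) + 17906 = 14131 + 17906 = 32037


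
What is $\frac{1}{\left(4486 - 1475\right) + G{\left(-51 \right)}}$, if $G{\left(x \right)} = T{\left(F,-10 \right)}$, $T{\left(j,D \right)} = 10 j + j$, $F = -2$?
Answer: $\frac{1}{2989} \approx 0.00033456$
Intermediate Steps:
$T{\left(j,D \right)} = 11 j$
$G{\left(x \right)} = -22$ ($G{\left(x \right)} = 11 \left(-2\right) = -22$)
$\frac{1}{\left(4486 - 1475\right) + G{\left(-51 \right)}} = \frac{1}{\left(4486 - 1475\right) - 22} = \frac{1}{3011 - 22} = \frac{1}{2989}$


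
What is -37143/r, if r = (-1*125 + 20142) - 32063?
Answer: 37143/12046 ≈ 3.0834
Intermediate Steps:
r = -12046 (r = (-125 + 20142) - 32063 = 20017 - 32063 = -12046)
-37143/r = -37143/(-12046) = -37143*(-1/12046) = 37143/12046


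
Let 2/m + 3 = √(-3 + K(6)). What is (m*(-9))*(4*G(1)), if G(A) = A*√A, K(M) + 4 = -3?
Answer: 216/19 + 72*I*√10/19 ≈ 11.368 + 11.983*I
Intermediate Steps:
K(M) = -7 (K(M) = -4 - 3 = -7)
G(A) = A^(3/2)
m = 2/(-3 + I*√10) (m = 2/(-3 + √(-3 - 7)) = 2/(-3 + √(-10)) = 2/(-3 + I*√10) ≈ -0.31579 - 0.33287*I)
(m*(-9))*(4*G(1)) = ((-6/19 - 2*I*√10/19)*(-9))*(4*1^(3/2)) = (54/19 + 18*I*√10/19)*(4*1) = (54/19 + 18*I*√10/19)*4 = 216/19 + 72*I*√10/19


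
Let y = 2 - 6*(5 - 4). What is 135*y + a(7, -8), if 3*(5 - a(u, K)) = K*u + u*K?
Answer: -1493/3 ≈ -497.67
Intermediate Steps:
y = -4 (y = 2 - 6*1 = 2 - 6 = -4)
a(u, K) = 5 - 2*K*u/3 (a(u, K) = 5 - (K*u + u*K)/3 = 5 - (K*u + K*u)/3 = 5 - 2*K*u/3)
135*y + a(7, -8) = 135*(-4) + (5 - ⅔*(-8)*7) = -540 + (5 + 112/3) = -540 + 127/3 = -1493/3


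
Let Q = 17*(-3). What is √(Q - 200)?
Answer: I*√251 ≈ 15.843*I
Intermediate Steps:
Q = -51
√(Q - 200) = √(-51 - 200) = √(-251) = I*√251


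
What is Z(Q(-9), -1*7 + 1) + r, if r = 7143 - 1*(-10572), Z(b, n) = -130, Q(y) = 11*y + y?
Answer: 17585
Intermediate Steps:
Q(y) = 12*y
r = 17715 (r = 7143 + 10572 = 17715)
Z(Q(-9), -1*7 + 1) + r = -130 + 17715 = 17585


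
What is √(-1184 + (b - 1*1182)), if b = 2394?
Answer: 2*√7 ≈ 5.2915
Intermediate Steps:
√(-1184 + (b - 1*1182)) = √(-1184 + (2394 - 1*1182)) = √(-1184 + (2394 - 1182)) = √(-1184 + 1212) = √28 = 2*√7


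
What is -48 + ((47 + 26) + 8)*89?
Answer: 7161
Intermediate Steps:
-48 + ((47 + 26) + 8)*89 = -48 + (73 + 8)*89 = -48 + 81*89 = -48 + 7209 = 7161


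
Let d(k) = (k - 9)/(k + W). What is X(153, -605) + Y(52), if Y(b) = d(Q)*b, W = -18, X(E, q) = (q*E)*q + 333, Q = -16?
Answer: 952037336/17 ≈ 5.6002e+7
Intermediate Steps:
X(E, q) = 333 + E*q² (X(E, q) = (E*q)*q + 333 = E*q² + 333 = 333 + E*q²)
d(k) = (-9 + k)/(-18 + k) (d(k) = (k - 9)/(k - 18) = (-9 + k)/(-18 + k))
Y(b) = 25*b/34 (Y(b) = ((-9 - 16)/(-18 - 16))*b = (-25/(-34))*b = (-1/34*(-25))*b = 25*b/34)
X(153, -605) + Y(52) = (333 + 153*(-605)²) + (25/34)*52 = (333 + 153*366025) + 650/17 = (333 + 56001825) + 650/17 = 56002158 + 650/17 = 952037336/17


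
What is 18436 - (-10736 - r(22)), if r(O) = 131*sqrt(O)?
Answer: 29172 + 131*sqrt(22) ≈ 29786.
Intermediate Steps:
18436 - (-10736 - r(22)) = 18436 - (-10736 - 131*sqrt(22)) = 18436 + (10736 + 131*sqrt(22)) = 29172 + 131*sqrt(22)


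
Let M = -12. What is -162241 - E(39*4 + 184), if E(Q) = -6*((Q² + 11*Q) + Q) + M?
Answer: 555851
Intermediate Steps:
E(Q) = -12 - 72*Q - 6*Q² (E(Q) = -6*((Q² + 11*Q) + Q) - 12 = -6*(Q² + 12*Q) - 12 = (-72*Q - 6*Q²) - 12 = -12 - 72*Q - 6*Q²)
-162241 - E(39*4 + 184) = -162241 - (-12 - 72*(39*4 + 184) - 6*(39*4 + 184)²) = -162241 - (-12 - 72*(156 + 184) - 6*(156 + 184)²) = -162241 - (-12 - 72*340 - 6*340²) = -162241 - (-12 - 24480 - 6*115600) = -162241 - (-12 - 24480 - 693600) = -162241 - 1*(-718092) = -162241 + 718092 = 555851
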